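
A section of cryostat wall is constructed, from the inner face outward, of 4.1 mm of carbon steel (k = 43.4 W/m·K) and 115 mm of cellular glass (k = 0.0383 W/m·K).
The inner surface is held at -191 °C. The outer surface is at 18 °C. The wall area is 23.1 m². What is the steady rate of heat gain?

Using the resistance-network approach (series):
R_carbon steel = L/(kA) = 0.0041/(43.4×23.1) = 4.09×10^-6 K/W
R_cellular glass = L/(kA) = 0.115/(0.0383×23.1) = 0.13 K/W
R_total = 0.13 K/W
Q = ΔT / R_total = 209 / 0.13

Q ≈ 1610 W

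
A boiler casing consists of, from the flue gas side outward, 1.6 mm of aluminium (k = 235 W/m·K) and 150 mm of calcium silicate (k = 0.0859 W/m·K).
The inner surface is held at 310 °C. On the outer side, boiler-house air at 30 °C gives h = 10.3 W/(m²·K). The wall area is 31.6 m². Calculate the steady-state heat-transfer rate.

Series thermal resistances:
R_aluminium = L/(kA) = 0.0016/(235×31.6) = 2.155×10^-7 K/W
R_calcium silicate = L/(kA) = 0.15/(0.0859×31.6) = 0.05526 K/W
R_outer film = 1/(h_o·A) = 1/(10.3×31.6) = 0.003072 K/W
R_total = 0.05833 K/W
Q = ΔT / R_total = 280 / 0.05833

Q ≈ 4800 W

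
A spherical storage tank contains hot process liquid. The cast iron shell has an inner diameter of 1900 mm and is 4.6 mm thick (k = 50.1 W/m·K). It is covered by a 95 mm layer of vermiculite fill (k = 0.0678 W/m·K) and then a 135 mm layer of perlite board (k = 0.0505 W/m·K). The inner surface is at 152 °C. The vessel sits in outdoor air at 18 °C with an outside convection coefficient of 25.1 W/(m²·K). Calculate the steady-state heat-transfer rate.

Q ≈ 471 W

Each spherical layer contributes R = (1/r_i − 1/r_o)/(4πk):
R_cast iron shell = (1/0.95 − 1/0.9546)/(4π×50.1) = 8.057×10^-6 K/W
R_vermiculite fill = (1/0.9546 − 1/1.0496)/(4π×0.0678) = 0.1113 K/W
R_perlite board = (1/1.0496 − 1/1.1846)/(4π×0.0505) = 0.1711 K/W
R_outer film = 1/(h·4πr_o²) = 1/(25.1×4π×1.1846²) = 0.002259 K/W
R_total = 0.2846 K/W
Q = ΔT/R_total = 134/0.2846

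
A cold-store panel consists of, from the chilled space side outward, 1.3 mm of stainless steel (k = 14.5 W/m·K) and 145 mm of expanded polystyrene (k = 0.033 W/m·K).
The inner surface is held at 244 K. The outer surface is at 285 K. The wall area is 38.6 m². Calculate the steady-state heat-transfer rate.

Model the wall as resistances in series:
R_stainless steel = L/(kA) = 0.0013/(14.5×38.6) = 2.323×10^-6 K/W
R_expanded polystyrene = L/(kA) = 0.145/(0.033×38.6) = 0.1138 K/W
R_total = 0.1138 K/W
Q = ΔT / R_total = 41 / 0.1138

Q ≈ 360 W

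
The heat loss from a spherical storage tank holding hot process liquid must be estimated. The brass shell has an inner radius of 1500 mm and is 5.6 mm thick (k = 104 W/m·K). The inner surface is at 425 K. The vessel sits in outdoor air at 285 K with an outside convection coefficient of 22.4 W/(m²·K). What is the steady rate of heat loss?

Each spherical layer contributes R = (1/r_i − 1/r_o)/(4πk):
R_brass shell = (1/1.5 − 1/1.5056)/(4π×104) = 1.897×10^-6 K/W
R_outer film = 1/(h·4πr_o²) = 1/(22.4×4π×1.5056²) = 0.001567 K/W
R_total = 0.001569 K/W
Q = ΔT/R_total = 140/0.001569

Q ≈ 89200 W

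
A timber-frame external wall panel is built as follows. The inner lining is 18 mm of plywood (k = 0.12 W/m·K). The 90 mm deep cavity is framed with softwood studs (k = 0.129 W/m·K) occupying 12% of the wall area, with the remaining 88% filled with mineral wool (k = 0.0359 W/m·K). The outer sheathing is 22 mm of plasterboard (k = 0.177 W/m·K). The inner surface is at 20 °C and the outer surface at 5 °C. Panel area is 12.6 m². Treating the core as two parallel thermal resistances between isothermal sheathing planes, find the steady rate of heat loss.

Q ≈ 86.4 W

Sheathing layers in series; stud and cavity paths in parallel between them.
R_inner = 0.018/(0.12×12.6) = 0.0119 K/W
R_stud  = 0.09/(0.129×0.12×12.6) = 0.4614 K/W
R_cav   = 0.09/(0.0359×0.88×12.6) = 0.2261 K/W
1/R_core = 1/R_stud + 1/R_cav → R_core = 0.1517 K/W
R_outer = 0.022/(0.177×12.6) = 0.009865 K/W
R_total = 0.1735 K/W
Q = ΔT/R_total = 15/0.1735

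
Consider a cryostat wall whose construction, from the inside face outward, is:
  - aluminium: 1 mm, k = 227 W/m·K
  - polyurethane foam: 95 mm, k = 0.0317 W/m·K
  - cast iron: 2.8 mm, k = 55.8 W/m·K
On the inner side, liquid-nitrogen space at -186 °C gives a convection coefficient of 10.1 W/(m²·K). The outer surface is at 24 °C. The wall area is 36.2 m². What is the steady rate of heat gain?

Using the resistance-network approach (series):
R_inner film = 1/(h_i·A) = 1/(10.1×36.2) = 0.002735 K/W
R_aluminium = L/(kA) = 0.001/(227×36.2) = 1.217×10^-7 K/W
R_polyurethane foam = L/(kA) = 0.095/(0.0317×36.2) = 0.08279 K/W
R_cast iron = L/(kA) = 0.0028/(55.8×36.2) = 1.386×10^-6 K/W
R_total = 0.08552 K/W
Q = ΔT / R_total = 210 / 0.08552

Q ≈ 2460 W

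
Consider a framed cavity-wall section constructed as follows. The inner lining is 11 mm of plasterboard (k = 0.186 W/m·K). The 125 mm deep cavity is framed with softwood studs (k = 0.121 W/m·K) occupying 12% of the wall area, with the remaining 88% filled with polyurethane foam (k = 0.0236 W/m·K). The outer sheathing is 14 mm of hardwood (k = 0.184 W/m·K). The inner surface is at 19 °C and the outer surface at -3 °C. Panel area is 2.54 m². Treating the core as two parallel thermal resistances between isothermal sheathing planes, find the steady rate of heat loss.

Sheathing layers in series; stud and cavity paths in parallel between them.
R_inner = 0.011/(0.186×2.54) = 0.02328 K/W
R_stud  = 0.125/(0.121×0.12×2.54) = 3.389 K/W
R_cav   = 0.125/(0.0236×0.88×2.54) = 2.37 K/W
1/R_core = 1/R_stud + 1/R_cav → R_core = 1.395 K/W
R_outer = 0.014/(0.184×2.54) = 0.02996 K/W
R_total = 1.448 K/W
Q = ΔT/R_total = 22/1.448

Q ≈ 15.2 W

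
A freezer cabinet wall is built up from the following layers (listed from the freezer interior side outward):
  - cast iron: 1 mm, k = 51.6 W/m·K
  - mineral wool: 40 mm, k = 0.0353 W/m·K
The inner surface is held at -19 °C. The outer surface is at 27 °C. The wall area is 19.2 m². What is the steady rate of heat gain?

Q ≈ 779 W

Treating each layer as a thermal resistance in series:
R_cast iron = L/(kA) = 0.001/(51.6×19.2) = 1.009×10^-6 K/W
R_mineral wool = L/(kA) = 0.04/(0.0353×19.2) = 0.05902 K/W
R_total = 0.05902 K/W
Q = ΔT / R_total = 46 / 0.05902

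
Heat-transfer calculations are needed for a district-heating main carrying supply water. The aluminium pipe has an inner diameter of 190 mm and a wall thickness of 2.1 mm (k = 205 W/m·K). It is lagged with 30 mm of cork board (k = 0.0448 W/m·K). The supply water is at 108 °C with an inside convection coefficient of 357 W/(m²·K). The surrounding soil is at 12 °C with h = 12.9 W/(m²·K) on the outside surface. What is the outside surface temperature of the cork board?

For a radial system each layer contributes R = ln(r_out/r_in)/(2πkL); films add R = 1/(hA).
R_inner film = 1/(h_i·2πr₁L) = 1/(357×2π×0.095×1) = 0.004693 K/W
R_aluminium pipe wall = ln(97.1/95)/(2π×205×1) = 1.697×10^-5 K/W
R_cork board = ln(127.1/97.1)/(2π×0.0448×1) = 0.9565 K/W
R_outer film = 1/(h_o·2πr_oL) = 1/(12.9×2π×0.1271×1) = 0.09707 K/W
R_total = 1.058 K/W
Q = ΔT/R_total = 96/1.058
Q = 90.7 W/m
T_interface = T_inner − Q·ΣR(inner→interface) = 108 − 90.7×0.9612

T ≈ 20.8 °C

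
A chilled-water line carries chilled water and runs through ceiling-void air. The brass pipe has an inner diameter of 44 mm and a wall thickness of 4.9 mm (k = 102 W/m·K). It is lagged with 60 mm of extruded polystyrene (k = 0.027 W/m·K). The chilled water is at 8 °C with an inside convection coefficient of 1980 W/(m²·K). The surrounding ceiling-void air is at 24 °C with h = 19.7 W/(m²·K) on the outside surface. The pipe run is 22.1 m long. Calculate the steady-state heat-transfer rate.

Q ≈ 50.4 W

For a radial system each layer contributes R = ln(r_out/r_in)/(2πkL); films add R = 1/(hA).
R_inner film = 1/(h_i·2πr₁L) = 1/(1980×2π×0.022×22.1) = 1.653×10^-4 K/W
R_brass pipe wall = ln(26.9/22)/(2π×102×22.1) = 1.42×10^-5 K/W
R_extruded polystyrene = ln(86.9/26.9)/(2π×0.027×22.1) = 0.3128 K/W
R_outer film = 1/(h_o·2πr_oL) = 1/(19.7×2π×0.0869×22.1) = 0.004207 K/W
R_total = 0.3172 K/W
Q = ΔT/R_total = 16/0.3172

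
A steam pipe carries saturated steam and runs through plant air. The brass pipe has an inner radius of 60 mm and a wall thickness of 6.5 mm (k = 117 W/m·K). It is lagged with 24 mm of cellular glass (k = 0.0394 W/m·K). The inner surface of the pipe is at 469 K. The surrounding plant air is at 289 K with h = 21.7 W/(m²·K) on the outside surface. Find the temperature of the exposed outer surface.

Treating each annulus and film as a series resistance:
R_brass pipe wall = ln(66.5/60)/(2π×117×1) = 1.399×10^-4 K/W
R_cellular glass = ln(90.5/66.5)/(2π×0.0394×1) = 1.245 K/W
R_outer film = 1/(h_o·2πr_oL) = 1/(21.7×2π×0.0905×1) = 0.08104 K/W
R_total = 1.326 K/W
Q = ΔT/R_total = 180/1.326
Q = 136 W/m
T_interface = T_inner − Q·ΣR(inner→interface) = 469 − 136×1.245

T ≈ 300 K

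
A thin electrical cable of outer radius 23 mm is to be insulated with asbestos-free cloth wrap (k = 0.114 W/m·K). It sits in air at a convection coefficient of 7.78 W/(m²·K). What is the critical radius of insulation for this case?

For a cylinder r_cr = k/h = 0.114/7.78
r_cr = 14.7 mm; since the bare radius (23 mm) is above r_cr, any added insulation will reduce heat loss.

r_cr ≈ 14.7 mm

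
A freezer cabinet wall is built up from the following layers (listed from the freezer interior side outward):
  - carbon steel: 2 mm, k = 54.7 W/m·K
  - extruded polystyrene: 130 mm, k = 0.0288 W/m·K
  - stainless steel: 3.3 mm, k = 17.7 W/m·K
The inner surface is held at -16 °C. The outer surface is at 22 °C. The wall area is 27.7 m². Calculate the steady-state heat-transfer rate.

Model the wall as resistances in series:
R_carbon steel = L/(kA) = 0.002/(54.7×27.7) = 1.32×10^-6 K/W
R_extruded polystyrene = L/(kA) = 0.13/(0.0288×27.7) = 0.163 K/W
R_stainless steel = L/(kA) = 0.0033/(17.7×27.7) = 6.731×10^-6 K/W
R_total = 0.163 K/W
Q = ΔT / R_total = 38 / 0.163

Q ≈ 233 W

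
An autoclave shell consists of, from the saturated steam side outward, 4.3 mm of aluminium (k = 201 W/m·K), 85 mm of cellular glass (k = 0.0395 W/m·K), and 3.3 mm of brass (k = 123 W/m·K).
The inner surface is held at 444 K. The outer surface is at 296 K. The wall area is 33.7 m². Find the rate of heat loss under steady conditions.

Series thermal resistances:
R_aluminium = L/(kA) = 0.0043/(201×33.7) = 6.348×10^-7 K/W
R_cellular glass = L/(kA) = 0.085/(0.0395×33.7) = 0.06385 K/W
R_brass = L/(kA) = 0.0033/(123×33.7) = 7.961×10^-7 K/W
R_total = 0.06386 K/W
Q = ΔT / R_total = 148 / 0.06386

Q ≈ 2320 W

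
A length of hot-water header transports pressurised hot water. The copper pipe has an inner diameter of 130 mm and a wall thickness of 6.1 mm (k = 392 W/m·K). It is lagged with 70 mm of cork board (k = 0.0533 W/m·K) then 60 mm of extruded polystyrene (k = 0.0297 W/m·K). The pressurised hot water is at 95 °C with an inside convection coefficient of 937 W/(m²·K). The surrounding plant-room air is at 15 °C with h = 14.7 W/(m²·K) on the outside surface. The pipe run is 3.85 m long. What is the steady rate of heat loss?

Treating each annulus and film as a series resistance:
R_inner film = 1/(h_i·2πr₁L) = 1/(937×2π×0.065×3.85) = 6.787×10^-4 K/W
R_copper pipe wall = ln(71.1/65)/(2π×392×3.85) = 9.459×10^-6 K/W
R_cork board = ln(141.1/71.1)/(2π×0.0533×3.85) = 0.5316 K/W
R_extruded polystyrene = ln(201.1/141.1)/(2π×0.0297×3.85) = 0.4932 K/W
R_outer film = 1/(h_o·2πr_oL) = 1/(14.7×2π×0.2011×3.85) = 0.01398 K/W
R_total = 1.039 K/W
Q = ΔT/R_total = 80/1.039

Q ≈ 77 W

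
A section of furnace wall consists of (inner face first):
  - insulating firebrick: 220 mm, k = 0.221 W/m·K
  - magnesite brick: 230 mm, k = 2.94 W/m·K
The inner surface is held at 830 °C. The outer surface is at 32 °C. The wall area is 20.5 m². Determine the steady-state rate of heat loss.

Thermal resistances in series:
R_insulating firebrick = L/(kA) = 0.22/(0.221×20.5) = 0.04856 K/W
R_magnesite brick = L/(kA) = 0.23/(2.94×20.5) = 0.003816 K/W
R_total = 0.05238 K/W
Q = ΔT / R_total = 798 / 0.05238

Q ≈ 15200 W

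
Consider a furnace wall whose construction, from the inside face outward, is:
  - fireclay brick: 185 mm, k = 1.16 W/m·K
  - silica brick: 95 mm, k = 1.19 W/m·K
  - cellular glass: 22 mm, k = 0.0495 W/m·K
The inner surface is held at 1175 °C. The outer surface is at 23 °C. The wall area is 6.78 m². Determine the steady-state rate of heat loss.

Q ≈ 11400 W

Using the resistance-network approach (series):
R_fireclay brick = L/(kA) = 0.185/(1.16×6.78) = 0.02352 K/W
R_silica brick = L/(kA) = 0.095/(1.19×6.78) = 0.01177 K/W
R_cellular glass = L/(kA) = 0.022/(0.0495×6.78) = 0.06555 K/W
R_total = 0.1008 K/W
Q = ΔT / R_total = 1152 / 0.1008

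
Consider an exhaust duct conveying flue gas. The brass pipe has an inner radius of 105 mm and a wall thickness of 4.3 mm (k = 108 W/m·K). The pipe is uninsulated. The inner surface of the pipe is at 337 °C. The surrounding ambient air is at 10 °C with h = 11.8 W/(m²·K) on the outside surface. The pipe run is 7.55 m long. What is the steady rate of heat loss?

Q ≈ 20000 W

Per-layer cylindrical resistances, series-summed:
R_brass pipe wall = ln(109.3/105)/(2π×108×7.55) = 7.834×10^-6 K/W
R_outer film = 1/(h_o·2πr_oL) = 1/(11.8×2π×0.1093×7.55) = 0.01634 K/W
R_total = 0.01635 K/W
Q = ΔT/R_total = 327/0.01635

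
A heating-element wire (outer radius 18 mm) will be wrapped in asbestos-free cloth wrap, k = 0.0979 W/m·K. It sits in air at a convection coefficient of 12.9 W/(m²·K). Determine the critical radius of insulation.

For a cylinder r_cr = k/h = 0.0979/12.9
r_cr = 7.59 mm; since the bare radius (18 mm) is above r_cr, any added insulation will reduce heat loss.

r_cr ≈ 7.59 mm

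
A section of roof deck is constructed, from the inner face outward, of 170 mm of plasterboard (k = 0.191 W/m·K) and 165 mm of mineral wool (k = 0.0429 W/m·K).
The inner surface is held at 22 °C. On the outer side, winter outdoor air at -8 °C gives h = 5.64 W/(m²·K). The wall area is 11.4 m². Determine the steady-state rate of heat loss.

Using the resistance-network approach (series):
R_plasterboard = L/(kA) = 0.17/(0.191×11.4) = 0.07807 K/W
R_mineral wool = L/(kA) = 0.165/(0.0429×11.4) = 0.3374 K/W
R_outer film = 1/(h_o·A) = 1/(5.64×11.4) = 0.01555 K/W
R_total = 0.431 K/W
Q = ΔT / R_total = 30 / 0.431

Q ≈ 69.6 W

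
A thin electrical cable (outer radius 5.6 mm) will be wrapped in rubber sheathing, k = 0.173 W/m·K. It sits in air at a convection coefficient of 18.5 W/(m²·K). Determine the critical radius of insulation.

For a cylinder r_cr = k/h = 0.173/18.5
r_cr = 9.35 mm; since the bare radius (5.6 mm) is below r_cr, adding a thin layer of insulation will *increase* heat loss.

r_cr ≈ 9.35 mm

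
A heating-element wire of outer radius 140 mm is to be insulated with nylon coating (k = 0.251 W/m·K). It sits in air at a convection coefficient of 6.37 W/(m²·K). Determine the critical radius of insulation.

For a cylinder r_cr = k/h = 0.251/6.37
r_cr = 39.4 mm; since the bare radius (140 mm) is above r_cr, any added insulation will reduce heat loss.

r_cr ≈ 39.4 mm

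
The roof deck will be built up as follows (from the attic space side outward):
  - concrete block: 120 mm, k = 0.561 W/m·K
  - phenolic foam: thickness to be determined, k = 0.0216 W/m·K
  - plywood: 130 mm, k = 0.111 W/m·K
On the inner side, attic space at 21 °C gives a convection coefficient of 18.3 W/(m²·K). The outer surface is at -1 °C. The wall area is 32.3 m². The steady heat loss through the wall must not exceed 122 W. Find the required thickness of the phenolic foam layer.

L ≈ 94.7 mm

Treating each layer as a thermal resistance in series:
R_inner film = 1/(h_i·A) = 1/(18.3×32.3) = 0.001692 K/W
R_concrete block = L/(kA) = 0.12/(0.561×32.3) = 0.006622 K/W
R_plywood = L/(kA) = 0.13/(0.111×32.3) = 0.03626 K/W
Sum of the known resistances R_other = 0.04457 K/W
Required total resistance R_tot = ΔT/Q_allow = 22/122 = 0.1803 K/W
R_phenolic foam = R_tot − R_other = 0.1358 K/W
L = R·k·A = 0.1358×0.0216×32.3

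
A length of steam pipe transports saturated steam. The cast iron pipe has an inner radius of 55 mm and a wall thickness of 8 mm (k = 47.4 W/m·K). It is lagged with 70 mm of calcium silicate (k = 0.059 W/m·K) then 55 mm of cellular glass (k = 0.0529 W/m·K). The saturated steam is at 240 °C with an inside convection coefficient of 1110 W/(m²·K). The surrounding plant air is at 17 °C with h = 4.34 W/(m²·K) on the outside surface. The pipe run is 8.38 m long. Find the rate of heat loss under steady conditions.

Q ≈ 574 W

Cylindrical conduction, so R = ln(r₂/r₁)/(2πkL) per layer, in series:
R_inner film = 1/(h_i·2πr₁L) = 1/(1110×2π×0.055×8.38) = 3.111×10^-4 K/W
R_cast iron pipe wall = ln(63/55)/(2π×47.4×8.38) = 5.441×10^-5 K/W
R_calcium silicate = ln(133/63)/(2π×0.059×8.38) = 0.2405 K/W
R_cellular glass = ln(188/133)/(2π×0.0529×8.38) = 0.1243 K/W
R_outer film = 1/(h_o·2πr_oL) = 1/(4.34×2π×0.188×8.38) = 0.02328 K/W
R_total = 0.3884 K/W
Q = ΔT/R_total = 223/0.3884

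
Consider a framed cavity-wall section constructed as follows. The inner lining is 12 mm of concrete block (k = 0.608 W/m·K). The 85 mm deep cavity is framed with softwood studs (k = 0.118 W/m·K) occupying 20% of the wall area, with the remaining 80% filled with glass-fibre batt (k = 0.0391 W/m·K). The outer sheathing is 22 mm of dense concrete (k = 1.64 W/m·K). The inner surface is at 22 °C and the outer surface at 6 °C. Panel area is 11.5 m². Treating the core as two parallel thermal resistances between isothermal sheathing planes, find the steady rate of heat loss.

Sheathing layers in series; stud and cavity paths in parallel between them.
R_inner = 0.012/(0.608×11.5) = 0.001716 K/W
R_stud  = 0.085/(0.118×0.2×11.5) = 0.3132 K/W
R_cav   = 0.085/(0.0391×0.8×11.5) = 0.2363 K/W
1/R_core = 1/R_stud + 1/R_cav → R_core = 0.1347 K/W
R_outer = 0.022/(1.64×11.5) = 0.001166 K/W
R_total = 0.1376 K/W
Q = ΔT/R_total = 16/0.1376

Q ≈ 116 W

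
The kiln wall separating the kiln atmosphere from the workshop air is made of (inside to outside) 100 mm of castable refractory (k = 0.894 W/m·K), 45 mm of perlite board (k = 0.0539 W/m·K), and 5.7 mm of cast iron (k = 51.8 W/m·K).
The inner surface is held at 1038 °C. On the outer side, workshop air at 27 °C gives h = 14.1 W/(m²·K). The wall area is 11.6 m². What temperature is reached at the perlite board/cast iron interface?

T ≈ 97.6 °C

Series thermal resistances:
R_castable refractory = L/(kA) = 0.1/(0.894×11.6) = 0.009643 K/W
R_perlite board = L/(kA) = 0.045/(0.0539×11.6) = 0.07197 K/W
R_cast iron = L/(kA) = 0.0057/(51.8×11.6) = 9.486×10^-6 K/W
R_outer film = 1/(h_o·A) = 1/(14.1×11.6) = 0.006114 K/W
R_total = 0.08774 K/W;  Q = ΔT/R_total = 1011/0.08774 = 11520 W
T_interface = T_inner − Q·ΣR(inner→interface) = 1038 − 11500×0.08162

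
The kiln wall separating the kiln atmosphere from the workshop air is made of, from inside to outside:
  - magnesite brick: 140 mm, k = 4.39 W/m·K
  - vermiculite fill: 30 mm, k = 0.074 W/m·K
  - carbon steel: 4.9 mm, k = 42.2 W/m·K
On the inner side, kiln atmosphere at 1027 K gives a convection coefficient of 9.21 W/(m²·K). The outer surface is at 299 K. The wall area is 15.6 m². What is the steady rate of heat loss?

Q ≈ 20800 W

Using the resistance-network approach (series):
R_inner film = 1/(h_i·A) = 1/(9.21×15.6) = 0.00696 K/W
R_magnesite brick = L/(kA) = 0.14/(4.39×15.6) = 0.002044 K/W
R_vermiculite fill = L/(kA) = 0.03/(0.074×15.6) = 0.02599 K/W
R_carbon steel = L/(kA) = 0.0049/(42.2×15.6) = 7.443×10^-6 K/W
R_total = 0.035 K/W
Q = ΔT / R_total = 728 / 0.035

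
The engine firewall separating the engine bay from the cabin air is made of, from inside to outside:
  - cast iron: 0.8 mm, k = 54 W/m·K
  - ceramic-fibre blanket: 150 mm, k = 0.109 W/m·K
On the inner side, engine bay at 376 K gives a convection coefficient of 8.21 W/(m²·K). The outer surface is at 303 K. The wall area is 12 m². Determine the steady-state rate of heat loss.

Q ≈ 585 W

Series thermal resistances:
R_inner film = 1/(h_i·A) = 1/(8.21×12) = 0.01015 K/W
R_cast iron = L/(kA) = 0.0008/(54×12) = 1.235×10^-6 K/W
R_ceramic-fibre blanket = L/(kA) = 0.15/(0.109×12) = 0.1147 K/W
R_total = 0.1248 K/W
Q = ΔT / R_total = 73 / 0.1248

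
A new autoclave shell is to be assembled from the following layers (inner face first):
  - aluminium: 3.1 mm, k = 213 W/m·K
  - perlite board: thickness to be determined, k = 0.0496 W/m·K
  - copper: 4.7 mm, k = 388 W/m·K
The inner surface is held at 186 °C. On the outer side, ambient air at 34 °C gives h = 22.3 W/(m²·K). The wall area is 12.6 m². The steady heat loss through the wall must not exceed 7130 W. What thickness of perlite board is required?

L ≈ 11.1 mm

Using the resistance-network approach (series):
R_aluminium = L/(kA) = 0.0031/(213×12.6) = 1.155×10^-6 K/W
R_copper = L/(kA) = 0.0047/(388×12.6) = 9.614×10^-7 K/W
R_outer film = 1/(h_o·A) = 1/(22.3×12.6) = 0.003559 K/W
Sum of the known resistances R_other = 0.003561 K/W
Required total resistance R_tot = ΔT/Q_allow = 152/7130 = 0.02132 K/W
R_perlite board = R_tot − R_other = 0.01776 K/W
L = R·k·A = 0.01776×0.0496×12.6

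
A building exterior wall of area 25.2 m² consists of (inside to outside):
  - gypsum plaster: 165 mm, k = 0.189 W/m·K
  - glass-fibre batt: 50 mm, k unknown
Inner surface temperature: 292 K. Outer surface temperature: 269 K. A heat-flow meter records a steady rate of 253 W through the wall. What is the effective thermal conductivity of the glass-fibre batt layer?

k ≈ 0.0353 W/(m·K)

Model the wall as resistances in series:
R_gypsum plaster = L/(kA) = 0.165/(0.189×25.2) = 0.03464 K/W
Sum of known resistances R_other = 0.03464 K/W
Total R = ΔT/Q = 23/253 = 0.09091 K/W
R_glass-fibre batt = R_total − R_other = 0.05627 K/W
k = L/(R·A) = 0.05/(0.05627×25.2)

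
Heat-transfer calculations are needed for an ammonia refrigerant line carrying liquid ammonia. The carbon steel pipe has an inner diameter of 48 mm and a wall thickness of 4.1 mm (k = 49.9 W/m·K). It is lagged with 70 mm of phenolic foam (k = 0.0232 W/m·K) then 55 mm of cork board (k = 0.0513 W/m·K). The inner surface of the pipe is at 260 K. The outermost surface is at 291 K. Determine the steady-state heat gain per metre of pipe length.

Cylindrical conduction, so R = ln(r₂/r₁)/(2πkL) per layer, in series:
R_carbon steel pipe wall = ln(28.1/24)/(2π×49.9×1) = 5.03×10^-4 K/W
R_phenolic foam = ln(98.1/28.1)/(2π×0.0232×1) = 8.577 K/W
R_cork board = ln(153.1/98.1)/(2π×0.0513×1) = 1.381 K/W
R_total = 9.958 K/W
Q = ΔT/R_total = 31/9.958

q′ ≈ 3.11 W/m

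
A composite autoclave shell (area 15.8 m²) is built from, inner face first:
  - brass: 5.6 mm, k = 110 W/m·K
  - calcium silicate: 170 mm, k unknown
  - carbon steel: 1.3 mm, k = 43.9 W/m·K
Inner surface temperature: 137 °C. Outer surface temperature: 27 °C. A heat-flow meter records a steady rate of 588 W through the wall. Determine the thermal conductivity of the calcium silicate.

k ≈ 0.0575 W/(m·K)

Thermal resistances in series:
R_brass = L/(kA) = 0.0056/(110×15.8) = 3.222×10^-6 K/W
R_carbon steel = L/(kA) = 0.0013/(43.9×15.8) = 1.874×10^-6 K/W
Sum of known resistances R_other = 5.096×10^-6 K/W
Total R = ΔT/Q = 110/588 = 0.1871 K/W
R_calcium silicate = R_total − R_other = 0.1871 K/W
k = L/(R·A) = 0.17/(0.1871×15.8)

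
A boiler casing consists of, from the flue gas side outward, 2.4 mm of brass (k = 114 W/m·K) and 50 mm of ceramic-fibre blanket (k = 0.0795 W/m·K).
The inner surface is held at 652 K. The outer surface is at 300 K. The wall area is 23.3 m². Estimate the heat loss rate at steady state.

Treating each layer as a thermal resistance in series:
R_brass = L/(kA) = 0.0024/(114×23.3) = 9.035×10^-7 K/W
R_ceramic-fibre blanket = L/(kA) = 0.05/(0.0795×23.3) = 0.02699 K/W
R_total = 0.02699 K/W
Q = ΔT / R_total = 352 / 0.02699

Q ≈ 13000 W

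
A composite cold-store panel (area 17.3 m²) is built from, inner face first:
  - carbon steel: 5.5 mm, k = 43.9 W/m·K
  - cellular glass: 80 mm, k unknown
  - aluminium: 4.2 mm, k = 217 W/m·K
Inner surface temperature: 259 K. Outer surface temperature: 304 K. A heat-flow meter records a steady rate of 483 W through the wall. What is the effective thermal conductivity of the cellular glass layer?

k ≈ 0.0496 W/(m·K)

Thermal resistances in series:
R_carbon steel = L/(kA) = 0.0055/(43.9×17.3) = 7.242×10^-6 K/W
R_aluminium = L/(kA) = 0.0042/(217×17.3) = 1.119×10^-6 K/W
Sum of known resistances R_other = 8.361×10^-6 K/W
Total R = ΔT/Q = 45/483 = 0.09317 K/W
R_cellular glass = R_total − R_other = 0.09316 K/W
k = L/(R·A) = 0.08/(0.09316×17.3)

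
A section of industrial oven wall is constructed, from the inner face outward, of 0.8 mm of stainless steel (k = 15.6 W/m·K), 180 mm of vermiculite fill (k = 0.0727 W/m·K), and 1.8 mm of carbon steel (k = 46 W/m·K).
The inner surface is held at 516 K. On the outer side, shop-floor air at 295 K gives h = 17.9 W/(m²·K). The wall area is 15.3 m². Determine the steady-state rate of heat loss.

Thermal resistances in series:
R_stainless steel = L/(kA) = 0.0008/(15.6×15.3) = 3.352×10^-6 K/W
R_vermiculite fill = L/(kA) = 0.18/(0.0727×15.3) = 0.1618 K/W
R_carbon steel = L/(kA) = 0.0018/(46×15.3) = 2.558×10^-6 K/W
R_outer film = 1/(h_o·A) = 1/(17.9×15.3) = 0.003651 K/W
R_total = 0.1655 K/W
Q = ΔT / R_total = 221 / 0.1655

Q ≈ 1340 W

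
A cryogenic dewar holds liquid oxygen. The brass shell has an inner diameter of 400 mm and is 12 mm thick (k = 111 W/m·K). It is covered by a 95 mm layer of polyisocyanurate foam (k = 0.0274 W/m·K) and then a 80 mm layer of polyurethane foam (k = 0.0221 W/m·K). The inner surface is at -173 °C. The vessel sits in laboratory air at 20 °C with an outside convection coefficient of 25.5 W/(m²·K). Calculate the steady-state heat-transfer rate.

Q ≈ 28.9 W

Spherical conduction: R = (1/r_in − 1/r_out)/(4πk) per layer; series-sum.
R_brass shell = (1/0.2 − 1/0.212)/(4π×111) = 2.029×10^-4 K/W
R_polyisocyanurate foam = (1/0.212 − 1/0.307)/(4π×0.0274) = 4.239 K/W
R_polyurethane foam = (1/0.307 − 1/0.387)/(4π×0.0221) = 2.425 K/W
R_outer film = 1/(h·4πr_o²) = 1/(25.5×4π×0.387²) = 0.02084 K/W
R_total = 6.685 K/W
Q = ΔT/R_total = 193/6.685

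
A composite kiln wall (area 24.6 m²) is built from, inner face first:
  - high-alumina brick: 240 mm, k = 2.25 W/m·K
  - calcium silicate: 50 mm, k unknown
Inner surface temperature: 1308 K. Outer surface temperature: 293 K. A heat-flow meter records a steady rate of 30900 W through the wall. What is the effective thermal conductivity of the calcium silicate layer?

k ≈ 0.0713 W/(m·K)

Treating each layer as a thermal resistance in series:
R_high-alumina brick = L/(kA) = 0.24/(2.25×24.6) = 0.004336 K/W
Sum of known resistances R_other = 0.004336 K/W
Total R = ΔT/Q = 1015/30900 = 0.03285 K/W
R_calcium silicate = R_total − R_other = 0.02851 K/W
k = L/(R·A) = 0.05/(0.02851×24.6)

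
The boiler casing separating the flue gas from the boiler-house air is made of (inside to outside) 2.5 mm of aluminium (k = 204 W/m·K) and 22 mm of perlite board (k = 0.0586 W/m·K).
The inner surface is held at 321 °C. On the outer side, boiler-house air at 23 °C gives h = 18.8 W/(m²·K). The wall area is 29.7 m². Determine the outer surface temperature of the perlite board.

T ≈ 60 °C

Treating each layer as a thermal resistance in series:
R_aluminium = L/(kA) = 0.0025/(204×29.7) = 4.126×10^-7 K/W
R_perlite board = L/(kA) = 0.022/(0.0586×29.7) = 0.01264 K/W
R_outer film = 1/(h_o·A) = 1/(18.8×29.7) = 0.001791 K/W
R_total = 0.01443 K/W;  Q = ΔT/R_total = 298/0.01443 = 20650 W
T_interface = T_inner − Q·ΣR(inner→interface) = 321 − 20600×0.01264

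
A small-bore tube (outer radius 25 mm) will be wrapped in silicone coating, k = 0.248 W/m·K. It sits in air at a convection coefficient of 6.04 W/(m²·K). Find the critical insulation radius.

r_cr ≈ 41.1 mm

For a cylinder r_cr = k/h = 0.248/6.04
r_cr = 41.1 mm; since the bare radius (25 mm) is below r_cr, adding a thin layer of insulation will *increase* heat loss.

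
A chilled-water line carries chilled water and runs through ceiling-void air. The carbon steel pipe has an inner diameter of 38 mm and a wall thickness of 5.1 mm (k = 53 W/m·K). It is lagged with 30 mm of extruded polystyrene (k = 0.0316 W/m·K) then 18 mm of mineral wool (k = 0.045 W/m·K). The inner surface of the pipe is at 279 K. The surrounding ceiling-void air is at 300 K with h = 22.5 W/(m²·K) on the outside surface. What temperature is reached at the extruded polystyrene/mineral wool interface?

T ≈ 295 K

Treating each annulus and film as a series resistance:
R_carbon steel pipe wall = ln(24.1/19)/(2π×53×1) = 7.14×10^-4 K/W
R_extruded polystyrene = ln(54.1/24.1)/(2π×0.0316×1) = 4.073 K/W
R_mineral wool = ln(72.1/54.1)/(2π×0.045×1) = 1.016 K/W
R_outer film = 1/(h_o·2πr_oL) = 1/(22.5×2π×0.0721×1) = 0.09811 K/W
R_total = 5.187 K/W
Q = ΔT/R_total = 21/5.187
Q = 4.05 W/m
T_interface = T_inner + Q·ΣR(inner→interface) = 279 + 4.05×4.073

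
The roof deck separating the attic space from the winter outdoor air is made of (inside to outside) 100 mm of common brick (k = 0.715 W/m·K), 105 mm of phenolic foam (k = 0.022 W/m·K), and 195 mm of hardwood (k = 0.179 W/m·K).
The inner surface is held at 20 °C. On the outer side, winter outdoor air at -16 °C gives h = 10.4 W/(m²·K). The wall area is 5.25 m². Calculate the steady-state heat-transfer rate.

Using the resistance-network approach (series):
R_common brick = L/(kA) = 0.1/(0.715×5.25) = 0.02664 K/W
R_phenolic foam = L/(kA) = 0.105/(0.022×5.25) = 0.9091 K/W
R_hardwood = L/(kA) = 0.195/(0.179×5.25) = 0.2075 K/W
R_outer film = 1/(h_o·A) = 1/(10.4×5.25) = 0.01832 K/W
R_total = 1.162 K/W
Q = ΔT / R_total = 36 / 1.162

Q ≈ 31 W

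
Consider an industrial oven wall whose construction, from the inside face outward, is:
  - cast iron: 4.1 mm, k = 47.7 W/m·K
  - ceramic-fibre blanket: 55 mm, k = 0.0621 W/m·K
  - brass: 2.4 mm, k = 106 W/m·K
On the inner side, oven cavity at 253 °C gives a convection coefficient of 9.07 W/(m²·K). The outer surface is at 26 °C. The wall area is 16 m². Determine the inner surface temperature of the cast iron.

T ≈ 228 °C

Using the resistance-network approach (series):
R_inner film = 1/(h_i·A) = 1/(9.07×16) = 0.006891 K/W
R_cast iron = L/(kA) = 0.0041/(47.7×16) = 5.372×10^-6 K/W
R_ceramic-fibre blanket = L/(kA) = 0.055/(0.0621×16) = 0.05535 K/W
R_brass = L/(kA) = 0.0024/(106×16) = 1.415×10^-6 K/W
R_total = 0.06225 K/W;  Q = ΔT/R_total = 227/0.06225 = 3646 W
T_interface = T_inner − Q·ΣR(inner→interface) = 253 − 3650×0.006891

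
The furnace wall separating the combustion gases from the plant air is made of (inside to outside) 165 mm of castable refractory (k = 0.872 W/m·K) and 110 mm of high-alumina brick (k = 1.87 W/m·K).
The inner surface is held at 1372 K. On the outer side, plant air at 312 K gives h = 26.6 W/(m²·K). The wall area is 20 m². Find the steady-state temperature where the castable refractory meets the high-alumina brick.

Model the wall as resistances in series:
R_castable refractory = L/(kA) = 0.165/(0.872×20) = 0.009461 K/W
R_high-alumina brick = L/(kA) = 0.11/(1.87×20) = 0.002941 K/W
R_outer film = 1/(h_o·A) = 1/(26.6×20) = 0.00188 K/W
R_total = 0.01428 K/W;  Q = ΔT/R_total = 1060/0.01428 = 74220 W
T_interface = T_inner − Q·ΣR(inner→interface) = 1372 − 74200×0.009461

T ≈ 670 K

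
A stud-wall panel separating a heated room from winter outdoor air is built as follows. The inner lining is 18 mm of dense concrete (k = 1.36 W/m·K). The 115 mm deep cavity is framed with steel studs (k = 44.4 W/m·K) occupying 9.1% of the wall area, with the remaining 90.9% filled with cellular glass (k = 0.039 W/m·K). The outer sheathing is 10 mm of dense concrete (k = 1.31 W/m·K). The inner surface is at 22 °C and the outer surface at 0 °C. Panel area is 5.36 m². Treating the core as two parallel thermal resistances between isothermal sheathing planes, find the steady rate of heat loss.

Sheathing layers in series; stud and cavity paths in parallel between them.
R_inner = 0.018/(1.36×5.36) = 0.002469 K/W
R_stud  = 0.115/(44.4×0.091×5.36) = 0.00531 K/W
R_cav   = 0.115/(0.039×0.909×5.36) = 0.6052 K/W
1/R_core = 1/R_stud + 1/R_cav → R_core = 0.005264 K/W
R_outer = 0.01/(1.31×5.36) = 0.001424 K/W
R_total = 0.009157 K/W
Q = ΔT/R_total = 22/0.009157

Q ≈ 2400 W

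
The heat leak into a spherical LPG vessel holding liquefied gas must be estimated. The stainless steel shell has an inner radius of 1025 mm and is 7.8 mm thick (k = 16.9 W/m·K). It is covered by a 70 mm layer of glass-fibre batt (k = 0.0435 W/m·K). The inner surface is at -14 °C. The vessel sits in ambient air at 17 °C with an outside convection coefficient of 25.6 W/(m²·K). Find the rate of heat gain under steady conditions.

Q ≈ 270 W

Radial (spherical) resistances in series:
R_stainless steel shell = (1/1.025 − 1/1.0328)/(4π×16.9) = 3.469×10^-5 K/W
R_glass-fibre batt = (1/1.0328 − 1/1.1028)/(4π×0.0435) = 0.1124 K/W
R_outer film = 1/(h·4πr_o²) = 1/(25.6×4π×1.1028²) = 0.002556 K/W
R_total = 0.115 K/W
Q = ΔT/R_total = 31/0.115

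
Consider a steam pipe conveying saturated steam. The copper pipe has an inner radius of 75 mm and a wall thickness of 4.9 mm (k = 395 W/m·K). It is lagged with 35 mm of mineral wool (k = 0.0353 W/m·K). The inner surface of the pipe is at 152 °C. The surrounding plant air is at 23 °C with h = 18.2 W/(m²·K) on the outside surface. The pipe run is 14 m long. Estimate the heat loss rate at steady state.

Q ≈ 1050 W

Cylindrical conduction, so R = ln(r₂/r₁)/(2πkL) per layer, in series:
R_copper pipe wall = ln(79.9/75)/(2π×395×14) = 1.821×10^-6 K/W
R_mineral wool = ln(114.9/79.9)/(2π×0.0353×14) = 0.117 K/W
R_outer film = 1/(h_o·2πr_oL) = 1/(18.2×2π×0.1149×14) = 0.005436 K/W
R_total = 0.1224 K/W
Q = ΔT/R_total = 129/0.1224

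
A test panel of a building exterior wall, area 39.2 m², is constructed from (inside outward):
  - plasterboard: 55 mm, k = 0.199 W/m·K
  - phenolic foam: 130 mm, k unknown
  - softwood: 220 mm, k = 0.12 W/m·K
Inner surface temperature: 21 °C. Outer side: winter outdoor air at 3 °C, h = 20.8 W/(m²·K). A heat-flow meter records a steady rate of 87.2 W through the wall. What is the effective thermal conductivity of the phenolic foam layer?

k ≈ 0.0219 W/(m·K)

Model the wall as resistances in series:
R_plasterboard = L/(kA) = 0.055/(0.199×39.2) = 0.007051 K/W
R_softwood = L/(kA) = 0.22/(0.12×39.2) = 0.04677 K/W
R_outer film = 1/(h_o·A) = 1/(20.8×39.2) = 0.001226 K/W
Sum of known resistances R_other = 0.05505 K/W
Total R = ΔT/Q = 18/87.2 = 0.2064 K/W
R_phenolic foam = R_total − R_other = 0.1514 K/W
k = L/(R·A) = 0.13/(0.1514×39.2)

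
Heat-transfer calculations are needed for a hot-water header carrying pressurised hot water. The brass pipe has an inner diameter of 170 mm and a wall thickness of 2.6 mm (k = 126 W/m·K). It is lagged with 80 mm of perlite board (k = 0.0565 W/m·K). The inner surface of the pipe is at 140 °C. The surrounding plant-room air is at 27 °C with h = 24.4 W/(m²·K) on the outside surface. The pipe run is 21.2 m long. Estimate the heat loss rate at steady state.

For a radial system each layer contributes R = ln(r_out/r_in)/(2πkL); films add R = 1/(hA).
R_brass pipe wall = ln(87.6/85)/(2π×126×21.2) = 1.795×10^-6 K/W
R_perlite board = ln(167.6/87.6)/(2π×0.0565×21.2) = 0.08621 K/W
R_outer film = 1/(h_o·2πr_oL) = 1/(24.4×2π×0.1676×21.2) = 0.001836 K/W
R_total = 0.08805 K/W
Q = ΔT/R_total = 113/0.08805

Q ≈ 1280 W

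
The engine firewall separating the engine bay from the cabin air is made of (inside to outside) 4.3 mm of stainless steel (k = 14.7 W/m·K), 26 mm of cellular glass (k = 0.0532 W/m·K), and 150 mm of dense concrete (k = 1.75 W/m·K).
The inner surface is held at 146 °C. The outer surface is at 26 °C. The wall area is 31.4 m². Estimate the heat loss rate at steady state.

Q ≈ 6560 W

Using the resistance-network approach (series):
R_stainless steel = L/(kA) = 0.0043/(14.7×31.4) = 9.316×10^-6 K/W
R_cellular glass = L/(kA) = 0.026/(0.0532×31.4) = 0.01556 K/W
R_dense concrete = L/(kA) = 0.15/(1.75×31.4) = 0.00273 K/W
R_total = 0.0183 K/W
Q = ΔT / R_total = 120 / 0.0183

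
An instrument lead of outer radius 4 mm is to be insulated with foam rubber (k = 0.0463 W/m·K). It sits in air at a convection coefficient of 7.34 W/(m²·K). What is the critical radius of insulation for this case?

r_cr ≈ 6.31 mm

For a cylinder r_cr = k/h = 0.0463/7.34
r_cr = 6.31 mm; since the bare radius (4 mm) is below r_cr, adding a thin layer of insulation will *increase* heat loss.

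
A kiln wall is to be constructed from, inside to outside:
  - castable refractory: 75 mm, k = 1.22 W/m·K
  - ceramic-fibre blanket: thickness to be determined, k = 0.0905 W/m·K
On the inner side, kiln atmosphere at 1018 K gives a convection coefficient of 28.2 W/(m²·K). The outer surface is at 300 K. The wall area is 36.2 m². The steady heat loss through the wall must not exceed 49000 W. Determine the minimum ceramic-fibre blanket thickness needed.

L ≈ 39.2 mm

Series thermal resistances:
R_inner film = 1/(h_i·A) = 1/(28.2×36.2) = 9.796×10^-4 K/W
R_castable refractory = L/(kA) = 0.075/(1.22×36.2) = 0.001698 K/W
Sum of the known resistances R_other = 0.002678 K/W
Required total resistance R_tot = ΔT/Q_allow = 718/49000 = 0.01465 K/W
R_ceramic-fibre blanket = R_tot − R_other = 0.01198 K/W
L = R·k·A = 0.01198×0.0905×36.2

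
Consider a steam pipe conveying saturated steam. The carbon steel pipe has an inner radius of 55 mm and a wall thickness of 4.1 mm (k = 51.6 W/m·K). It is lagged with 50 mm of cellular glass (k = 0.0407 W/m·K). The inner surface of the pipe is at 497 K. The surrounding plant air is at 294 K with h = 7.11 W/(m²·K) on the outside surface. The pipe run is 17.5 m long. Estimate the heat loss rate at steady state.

Q ≈ 1360 W

Cylindrical conduction, so R = ln(r₂/r₁)/(2πkL) per layer, in series:
R_carbon steel pipe wall = ln(59.1/55)/(2π×51.6×17.5) = 1.267×10^-5 K/W
R_cellular glass = ln(109.1/59.1)/(2π×0.0407×17.5) = 0.137 K/W
R_outer film = 1/(h_o·2πr_oL) = 1/(7.11×2π×0.1091×17.5) = 0.01172 K/W
R_total = 0.1487 K/W
Q = ΔT/R_total = 203/0.1487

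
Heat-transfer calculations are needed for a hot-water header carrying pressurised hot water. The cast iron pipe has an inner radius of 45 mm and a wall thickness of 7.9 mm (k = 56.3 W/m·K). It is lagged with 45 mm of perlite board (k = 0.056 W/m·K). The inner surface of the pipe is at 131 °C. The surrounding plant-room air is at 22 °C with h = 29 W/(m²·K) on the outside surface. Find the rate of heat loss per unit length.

q′ ≈ 60.4 W/m

Radial resistances (cylindrical: R_cond = ln(r_o/r_i)/(2πkL), R_conv = 1/(h·2πrL)):
R_cast iron pipe wall = ln(52.9/45)/(2π×56.3×1) = 4.572×10^-4 K/W
R_perlite board = ln(97.9/52.9)/(2π×0.056×1) = 1.749 K/W
R_outer film = 1/(h_o·2πr_oL) = 1/(29×2π×0.0979×1) = 0.05606 K/W
R_total = 1.806 K/W
Q = ΔT/R_total = 109/1.806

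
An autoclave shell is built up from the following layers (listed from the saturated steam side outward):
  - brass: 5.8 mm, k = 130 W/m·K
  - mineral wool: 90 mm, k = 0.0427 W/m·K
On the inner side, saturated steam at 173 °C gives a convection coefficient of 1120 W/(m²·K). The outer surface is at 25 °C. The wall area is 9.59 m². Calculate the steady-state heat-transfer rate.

Treating each layer as a thermal resistance in series:
R_inner film = 1/(h_i·A) = 1/(1120×9.59) = 9.31×10^-5 K/W
R_brass = L/(kA) = 0.0058/(130×9.59) = 4.652×10^-6 K/W
R_mineral wool = L/(kA) = 0.09/(0.0427×9.59) = 0.2198 K/W
R_total = 0.2199 K/W
Q = ΔT / R_total = 148 / 0.2199

Q ≈ 673 W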